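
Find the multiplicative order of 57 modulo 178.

22

By Lagrange's theorem, ord_178(57) divides φ(178) = φ(2)·φ(89) = 1·88 = 88 = 2^3 · 11.
Divisors of 88: 1, 2, 4, 8, 11, 22, 44, 88.
Compute 57^d (mod 178) for the divisors d until we hit 1:
57^1 ≡ 57
57^2 ≡ 45
57^4 ≡ 67
57^8 ≡ 39
57^11 ≡ 177
57^22 ≡ 1
Therefore the multiplicative order of 57 modulo 178 is 22.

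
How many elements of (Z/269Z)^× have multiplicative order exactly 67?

66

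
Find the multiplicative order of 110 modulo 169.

156

Since 110 ∈ (Z/169Z)^×, its order divides φ(169) = φ(13^2) = 13·(13−1) = 156 = 2^2 · 3 · 13.
Divisors of 156: 1, 2, 3, 4, 6, 12, 13, 26, 39, 52, 78, 156.
Evaluate successive powers at the divisors of 156:
110^1 ≡ 110 (mod 169)
110^2 ≡ 101 (mod 169)
110^3 ≡ 125 (mod 169)
110^4 ≡ 61 (mod 169)
110^6 ≡ 77 (mod 169)
110^12 ≡ 14 (mod 169)
110^13 ≡ 19 (mod 169)
110^26 ≡ 23 (mod 169)
110^39 ≡ 99 (mod 169)
110^52 ≡ 22 (mod 169)
110^78 ≡ 168 (mod 169)
110^156 ≡ 1 (mod 169) ✓
The smallest such exponent is 156, so the order of 110 is 156.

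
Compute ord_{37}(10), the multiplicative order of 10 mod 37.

3

Since 10 ∈ (Z/37Z)^×, its order divides φ(37) = 37 − 1 = 36 = 2^2 · 3^2.
Divisors of 36: 1, 2, 3, 4, 6, 9, 12, 18, 36.
Evaluate successive powers at the divisors of 36:
10^1 ≡ 10 (mod 37)
10^2 ≡ 26 (mod 37)
10^3 ≡ 1 (mod 37) ✓
The smallest such exponent is 3, so the order of 10 is 3.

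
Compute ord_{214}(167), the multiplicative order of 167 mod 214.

106

Since 167 ∈ (Z/214Z)^×, its order divides φ(214) = φ(2)·φ(107) = 1·106 = 106 = 2 · 53.
Divisors of 106: 1, 2, 53, 106.
Test each divisor d:
167^1 ≡ 167 (mod 214)
167^2 ≡ 69 (mod 214)
167^53 ≡ 213 (mod 214)
167^106 ≡ 1 (mod 214) ✓
Hence ord(167) = 106.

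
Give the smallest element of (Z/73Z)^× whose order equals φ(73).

5

φ(73) = 73 − 1 = 72 = 2^3 · 3^2.
g is a primitive root iff g^(72/q) ≢ 1 (mod 73) for each prime q ∈ {2, 3}.
g = 2: 2^36 ≡ 1 — hits 1, so not a primitive root.
g = 3: 3^36 ≡ 1 — hits 1, so not a primitive root.
g = 4: 4^36 ≡ 1 — hits 1, so not a primitive root.
g = 5: 5^36 ≡ 72; 5^24 ≡ 8 — none is 1, so 5 is a primitive root.
The smallest primitive root modulo 73 is 5.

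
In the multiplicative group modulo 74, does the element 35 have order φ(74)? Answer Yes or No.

φ(74) = φ(2)·φ(37) = 1·36 = 36 = 2^2 · 3^2.
An element g generates (Z/74Z)^× iff g^(36/q) ≢ 1 (mod 74) for each prime q ∈ {2, 3}.
35^18 ≡ 73 (mod 74)  [q = 2: ≢ 1 ✓]
35^12 ≡ 63 (mod 74)  [q = 3: ≢ 1 ✓]
All checks pass, so 35 has order 36 and is a primitive root modulo 74.

Yes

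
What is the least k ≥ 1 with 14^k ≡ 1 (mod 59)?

58

The order of 14 must divide φ(59) = 59 − 1 = 58 = 2 · 29.
Divisors of 58: 1, 2, 29, 58.
Test each divisor d:
14^1 ≡ 14
14^2 ≡ 19
14^29 ≡ 58
14^58 ≡ 1
The smallest such exponent is 58, so the order of 14 is 58.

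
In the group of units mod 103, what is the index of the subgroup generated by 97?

2

ord(97) | φ(103) = 103 − 1 = 102 = 2 · 3 · 17.
Divisors of 102: 1, 2, 3, 6, 17, 34, 51, 102.
Test each divisor d:
97^1 ≡ 97 (mod 103)
97^2 ≡ 36 (mod 103)
97^3 ≡ 93 (mod 103)
97^6 ≡ 100 (mod 103)
97^17 ≡ 56 (mod 103)
97^34 ≡ 46 (mod 103)
97^51 ≡ 1 (mod 103) ✓
So ord_103(97) = 51, hence |⟨97⟩| = 51.
The index is φ(103) / ord(97) = 102 / 51 = 2.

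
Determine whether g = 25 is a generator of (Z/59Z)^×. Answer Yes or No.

No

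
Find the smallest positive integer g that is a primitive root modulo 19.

2

φ(19) = 19 − 1 = 18 = 2 · 3^2.
Test candidates g = 2, 3, … against the prime factors q ∈ {2, 3} of φ(19): g is a generator iff g^(18/q) ≢ 1 for every such q.
g = 2: 2^9 ≡ 18; 2^6 ≡ 7 — none is 1, so 2 is a primitive root.
So 2 is the smallest generator of (Z/19Z)^×.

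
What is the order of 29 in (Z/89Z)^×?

By Lagrange's theorem, ord_89(29) divides φ(89) = 89 − 1 = 88 = 2^3 · 11.
Divisors of 88: 1, 2, 4, 8, 11, 22, 44, 88.
Evaluate successive powers at the divisors of 88:
29^1 ≡ 29 (mod 89)
29^2 ≡ 40 (mod 89)
29^4 ≡ 87 (mod 89)
29^8 ≡ 4 (mod 89)
29^11 ≡ 12 (mod 89)
29^22 ≡ 55 (mod 89)
29^44 ≡ 88 (mod 89)
29^88 ≡ 1 (mod 89) ✓
So ord_89(29) = 88.

88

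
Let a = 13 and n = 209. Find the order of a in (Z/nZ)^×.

90

ord(13) | φ(209) = φ(11·19) = (11−1)·(19−1) = 10·18 = 180 = 2^2 · 3^2 · 5.
Divisors of 180: 1, 2, 3, 4, 5, 6, 9, 10, 12, 15, 18, 20, 30, 36, 45, 60, 90, 180.
Check 13^d mod 209 for each divisor in increasing order:
13^1 ≡ 13
13^2 ≡ 169
13^3 ≡ 107
13^4 ≡ 137
13^5 ≡ 109
13^6 ≡ 163
13^9 ≡ 94
13^10 ≡ 177
13^12 ≡ 26
13^15 ≡ 65
13^18 ≡ 58
13^20 ≡ 188
13^30 ≡ 45
13^36 ≡ 20
13^45 ≡ 208
13^60 ≡ 144
13^90 ≡ 1
Therefore the multiplicative order of 13 modulo 209 is 90.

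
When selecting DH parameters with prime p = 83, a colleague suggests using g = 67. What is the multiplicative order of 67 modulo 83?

Since 67 ∈ (Z/83Z)^×, its order divides φ(83) = 83 − 1 = 82 = 2 · 41.
Divisors of 82: 1, 2, 41, 82.
Compute 67^d (mod 83) for the divisors d until we hit 1:
67^1 ≡ 67
67^2 ≡ 7
67^41 ≡ 82
67^82 ≡ 1
Hence ord(67) = 82.

82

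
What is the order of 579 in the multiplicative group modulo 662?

By Lagrange's theorem, ord_662(579) divides φ(662) = φ(2)·φ(331) = 1·330 = 330 = 2 · 3 · 5 · 11.
Divisors of 330: 1, 2, 3, 5, 6, 10, 11, 15, 22, 30, 33, 55, 66, 110, 165, 330.
Compute 579^d (mod 662) for the divisors d until we hit 1:
579^1 ≡ 579 (mod 662)
579^2 ≡ 269 (mod 662)
579^3 ≡ 181 (mod 662)
579^5 ≡ 363 (mod 662)
579^6 ≡ 323 (mod 662)
579^10 ≡ 31 (mod 662)
579^11 ≡ 75 (mod 662)
579^15 ≡ 661 (mod 662)
579^22 ≡ 329 (mod 662)
579^30 ≡ 1 (mod 662) ✓
Hence ord(579) = 30.

30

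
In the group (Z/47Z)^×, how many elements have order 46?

φ(47) = 47 − 1 = 46 = 2 · 23.
(Z/47Z)^× is cyclic (|G| = 46); a cyclic group of order m has exactly φ(d) elements of each order d | m, and none otherwise.
46 = 2 · 23 divides 46, and φ(46) = 22.

22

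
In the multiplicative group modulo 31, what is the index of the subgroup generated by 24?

1

Since 24 ∈ (Z/31Z)^×, its order divides φ(31) = 31 − 1 = 30 = 2 · 3 · 5.
Divisors of 30: 1, 2, 3, 5, 6, 10, 15, 30.
Check 24^d mod 31 for each divisor in increasing order:
24^1 ≡ 24
24^2 ≡ 18
24^3 ≡ 29
24^5 ≡ 26
24^6 ≡ 4
24^10 ≡ 25
24^15 ≡ 30
24^30 ≡ 1
So ord_31(24) = 30, hence |⟨24⟩| = 30.
Index = |(Z/31Z)^×| / |⟨24⟩| = 30 / 30 = 1.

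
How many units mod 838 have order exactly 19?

φ(838) = φ(2)·φ(419) = 1·418 = 418 = 2 · 11 · 19.
In a cyclic group of order 418, there are φ(d) elements of order d for each divisor d of 418, and zero for non-divisors.
19 | 418, and φ(19) = 19 − 1 = 18.

18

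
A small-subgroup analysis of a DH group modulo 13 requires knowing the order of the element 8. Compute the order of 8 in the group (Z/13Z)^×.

ord(8) | φ(13) = 13 − 1 = 12 = 2^2 · 3.
Divisors of 12: 1, 2, 3, 4, 6, 12.
Check 8^d mod 13 for each divisor in increasing order:
8^1 ≡ 8 (mod 13)
8^2 ≡ 12 (mod 13)
8^3 ≡ 5 (mod 13)
8^4 ≡ 1 (mod 13) ✓
Hence ord(8) = 4.

4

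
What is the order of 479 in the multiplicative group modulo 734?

By Lagrange's theorem, ord_734(479) divides φ(734) = φ(2)·φ(367) = 1·366 = 366 = 2 · 3 · 61.
Divisors of 366: 1, 2, 3, 6, 61, 122, 183, 366.
Test each divisor d:
479^1 ≡ 479 (mod 734)
479^2 ≡ 433 (mod 734)
479^3 ≡ 419 (mod 734)
479^6 ≡ 135 (mod 734)
479^61 ≡ 83 (mod 734)
479^122 ≡ 283 (mod 734)
479^183 ≡ 1 (mod 734) ✓
The smallest such exponent is 183, so the order of 479 is 183.

183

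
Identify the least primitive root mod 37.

2

φ(37) = 37 − 1 = 36 = 2^2 · 3^2.
g is a primitive root iff g^(36/q) ≢ 1 (mod 37) for each prime q ∈ {2, 3}.
g = 2: 2^18 ≡ 36; 2^12 ≡ 26 — none is 1, so 2 is a primitive root.
So 2 is the smallest generator of (Z/37Z)^×.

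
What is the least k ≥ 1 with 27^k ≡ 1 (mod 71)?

35

ord(27) | φ(71) = 71 − 1 = 70 = 2 · 5 · 7.
Divisors of 70: 1, 2, 5, 7, 10, 14, 35, 70.
Evaluate successive powers at the divisors of 70:
27^1 ≡ 27 (mod 71)
27^2 ≡ 19 (mod 71)
27^5 ≡ 20 (mod 71)
27^7 ≡ 25 (mod 71)
27^10 ≡ 45 (mod 71)
27^14 ≡ 57 (mod 71)
27^35 ≡ 1 (mod 71) ✓
So ord_71(27) = 35.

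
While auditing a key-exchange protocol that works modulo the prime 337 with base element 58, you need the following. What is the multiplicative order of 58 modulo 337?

By Lagrange's theorem, ord_337(58) divides φ(337) = 337 − 1 = 336 = 2^4 · 3 · 7.
Divisors of 336: 1, 2, 3, 4, 6, 7, 8, 12, 14, 16, 21, 24, 28, 42, 48, 56, 84, 112, 168, 336.
Compute 58^d (mod 337) for the divisors d until we hit 1:
58^1 ≡ 58
58^2 ≡ 331
58^3 ≡ 326
58^4 ≡ 36
58^6 ≡ 121
58^7 ≡ 278
58^8 ≡ 285
58^12 ≡ 150
58^14 ≡ 111
58^16 ≡ 8
58^21 ≡ 191
58^24 ≡ 258
58^28 ≡ 189
58^42 ≡ 85
58^48 ≡ 175
58^56 ≡ 336
58^84 ≡ 148
58^112 ≡ 1
Hence ord(58) = 112.

112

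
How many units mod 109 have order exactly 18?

6

φ(109) = 109 − 1 = 108 = 2^2 · 3^3.
(Z/109Z)^× is cyclic (|G| = 108); a cyclic group of order m has exactly φ(d) elements of each order d | m, and none otherwise.
18 = 2 · 3^2 divides 108, and φ(18) = 6.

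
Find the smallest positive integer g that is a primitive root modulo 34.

3

φ(34) = φ(2)·φ(17) = 1·16 = 16 = 2^4.
g is a primitive root iff g^(16/q) ≢ 1 (mod 34) for each prime q ∈ {2}.
g = 2: gcd(2, 34) = 2 > 1, not a unit — skip.
g = 3: 3^8 ≡ 33 — none is 1, so 3 is a primitive root.
So 3 is the smallest generator of (Z/34Z)^×.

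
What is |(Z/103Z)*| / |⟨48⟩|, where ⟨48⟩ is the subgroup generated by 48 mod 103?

The order of 48 must divide φ(103) = 103 − 1 = 102 = 2 · 3 · 17.
Divisors of 102: 1, 2, 3, 6, 17, 34, 51, 102.
Compute 48^d (mod 103) for the divisors d until we hit 1:
48^1 ≡ 48
48^2 ≡ 38
48^3 ≡ 73
48^6 ≡ 76
48^17 ≡ 47
48^34 ≡ 46
48^51 ≡ 102
48^102 ≡ 1
So ord_103(48) = 102, hence |⟨48⟩| = 102.
[(Z/103Z)^× : ⟨48⟩] = 102/102 = 1.

1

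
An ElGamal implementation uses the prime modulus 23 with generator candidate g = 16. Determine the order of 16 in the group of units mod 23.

By Lagrange's theorem, ord_23(16) divides φ(23) = 23 − 1 = 22 = 2 · 11.
Divisors of 22: 1, 2, 11, 22.
Compute 16^d (mod 23) for the divisors d until we hit 1:
16^1 ≡ 16
16^2 ≡ 3
16^11 ≡ 1
The smallest such exponent is 11, so the order of 16 is 11.

11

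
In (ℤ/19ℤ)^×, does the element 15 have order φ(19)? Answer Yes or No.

Yes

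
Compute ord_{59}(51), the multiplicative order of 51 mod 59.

Since 51 ∈ (Z/59Z)^×, its order divides φ(59) = 59 − 1 = 58 = 2 · 29.
Divisors of 58: 1, 2, 29, 58.
Test each divisor d:
51^1 ≡ 51 (mod 59)
51^2 ≡ 5 (mod 59)
51^29 ≡ 1 (mod 59) ✓
Therefore the multiplicative order of 51 modulo 59 is 29.

29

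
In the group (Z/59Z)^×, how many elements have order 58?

28

φ(59) = 59 − 1 = 58 = 2 · 29.
In a cyclic group of order 58, there are φ(d) elements of order d for each divisor d of 58, and zero for non-divisors.
58 = 2 · 29 divides 58, and φ(58) = 28.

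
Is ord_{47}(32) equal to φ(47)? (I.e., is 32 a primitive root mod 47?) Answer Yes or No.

φ(47) = 47 − 1 = 46 = 2 · 23.
32 is a primitive root mod 47 iff 32^(φ(47)/q) ≢ 1 for every prime q | φ(47), i.e. q ∈ {2, 23}.
32^23 ≡ 1 (mod 47)  [q = 2: ≡ 1 ✗]
32^2 ≡ 37 (mod 47)  [q = 23: ≢ 1 ✓]
32^23 ≡ 1 shows ord(32) | 23, strictly less than φ(47); not a primitive root.

No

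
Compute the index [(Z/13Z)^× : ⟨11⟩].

1

The order of 11 must divide φ(13) = 13 − 1 = 12 = 2^2 · 3.
Divisors of 12: 1, 2, 3, 4, 6, 12.
Compute 11^d (mod 13) for the divisors d until we hit 1:
11^1 ≡ 11 (mod 13)
11^2 ≡ 4 (mod 13)
11^3 ≡ 5 (mod 13)
11^4 ≡ 3 (mod 13)
11^6 ≡ 12 (mod 13)
11^12 ≡ 1 (mod 13) ✓
Thus |⟨11⟩| = ord(11) = 12.
The index is φ(13) / ord(11) = 12 / 12 = 1.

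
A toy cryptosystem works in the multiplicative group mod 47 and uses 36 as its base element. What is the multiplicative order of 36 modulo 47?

Since 36 ∈ (Z/47Z)^×, its order divides φ(47) = 47 − 1 = 46 = 2 · 23.
Divisors of 46: 1, 2, 23, 46.
Test each divisor d:
36^1 ≡ 36 (mod 47)
36^2 ≡ 27 (mod 47)
36^23 ≡ 1 (mod 47) ✓
So ord_47(36) = 23.

23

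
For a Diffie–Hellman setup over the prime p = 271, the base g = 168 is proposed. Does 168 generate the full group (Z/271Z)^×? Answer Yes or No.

φ(271) = 271 − 1 = 270 = 2 · 3^3 · 5.
Test 168^(270/q) mod 271 for each prime factor q of 270:
168^135 ≡ 270 (mod 271)  [q = 2: ≢ 1 ✓]
168^90 ≡ 242 (mod 271)  [q = 3: ≢ 1 ✓]
168^54 ≡ 10 (mod 271)  [q = 5: ≢ 1 ✓]
All checks pass, so 168 has order 270 and is a primitive root modulo 271.

Yes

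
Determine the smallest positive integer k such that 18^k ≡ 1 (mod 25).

Since 18 ∈ (Z/25Z)^×, its order divides φ(25) = φ(5^2) = 5·(5−1) = 20 = 2^2 · 5.
Divisors of 20: 1, 2, 4, 5, 10, 20.
Test each divisor d:
18^1 ≡ 18 (mod 25)
18^2 ≡ 24 (mod 25)
18^4 ≡ 1 (mod 25) ✓
The smallest such exponent is 4, so the order of 18 is 4.

4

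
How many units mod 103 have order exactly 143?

0

φ(103) = 103 − 1 = 102 = 2 · 3 · 17.
Since (Z/103Z)^× is cyclic of order 102, the number of elements of order d is φ(d) when d | 102 and 0 otherwise.
Since 143 ∤ 102, the count is 0.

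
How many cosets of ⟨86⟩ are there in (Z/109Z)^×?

3

Since 86 ∈ (Z/109Z)^×, its order divides φ(109) = 109 − 1 = 108 = 2^2 · 3^3.
Divisors of 108: 1, 2, 3, 4, 6, 9, 12, 18, 27, 36, 54, 108.
Test each divisor d:
86^1 ≡ 86 (mod 109)
86^2 ≡ 93 (mod 109)
86^3 ≡ 41 (mod 109)
86^4 ≡ 38 (mod 109)
86^6 ≡ 46 (mod 109)
86^9 ≡ 33 (mod 109)
86^12 ≡ 45 (mod 109)
86^18 ≡ 108 (mod 109)
86^27 ≡ 76 (mod 109)
86^36 ≡ 1 (mod 109) ✓
Thus |⟨86⟩| = ord(86) = 36.
[(Z/109Z)^× : ⟨86⟩] = 108/36 = 3.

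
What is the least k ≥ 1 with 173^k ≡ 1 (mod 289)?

272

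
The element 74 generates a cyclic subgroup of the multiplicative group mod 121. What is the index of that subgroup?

1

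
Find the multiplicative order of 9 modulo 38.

9

ord(9) | φ(38) = φ(2)·φ(19) = 1·18 = 18 = 2 · 3^2.
Divisors of 18: 1, 2, 3, 6, 9, 18.
Check 9^d mod 38 for each divisor in increasing order:
9^1 ≡ 9 (mod 38)
9^2 ≡ 5 (mod 38)
9^3 ≡ 7 (mod 38)
9^6 ≡ 11 (mod 38)
9^9 ≡ 1 (mod 38) ✓
So ord_38(9) = 9.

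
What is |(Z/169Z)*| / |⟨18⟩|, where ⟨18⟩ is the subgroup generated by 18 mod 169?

3

Since 18 ∈ (Z/169Z)^×, its order divides φ(169) = φ(13^2) = 13·(13−1) = 156 = 2^2 · 3 · 13.
Divisors of 156: 1, 2, 3, 4, 6, 12, 13, 26, 39, 52, 78, 156.
Test each divisor d:
18^1 ≡ 18
18^2 ≡ 155
18^3 ≡ 86
18^4 ≡ 27
18^6 ≡ 129
18^12 ≡ 79
18^13 ≡ 70
18^26 ≡ 168
18^39 ≡ 99
18^52 ≡ 1
So ord_169(18) = 52, hence |⟨18⟩| = 52.
[(Z/169Z)^× : ⟨18⟩] = 156/52 = 3.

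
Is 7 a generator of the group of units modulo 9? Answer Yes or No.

No

φ(9) = φ(3^2) = 3·(3−1) = 6 = 2 · 3.
It suffices to check that the order of 7 is not a proper divisor of 6: compute 7^(6/q) for q ∈ {2, 3}.
7^3 ≡ 1 (mod 9)  [q = 2: ≡ 1 ✗]
7^2 ≡ 4 (mod 9)  [q = 3: ≢ 1 ✓]
Since 7^3 ≡ 1, the order of 7 divides 3 < 6, so 7 is not a primitive root.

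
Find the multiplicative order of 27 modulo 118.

29

Since 27 ∈ (Z/118Z)^×, its order divides φ(118) = φ(2)·φ(59) = 1·58 = 58 = 2 · 29.
Divisors of 58: 1, 2, 29, 58.
Test each divisor d:
27^1 ≡ 27
27^2 ≡ 21
27^29 ≡ 1
Therefore the multiplicative order of 27 modulo 118 is 29.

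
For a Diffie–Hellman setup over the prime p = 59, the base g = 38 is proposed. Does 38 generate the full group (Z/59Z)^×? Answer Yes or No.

φ(59) = 59 − 1 = 58 = 2 · 29.
An element g generates (Z/59Z)^× iff g^(58/q) ≢ 1 (mod 59) for each prime q ∈ {2, 29}.
38^29 ≡ 58 (mod 59)  [q = 2: ≢ 1 ✓]
38^2 ≡ 28 (mod 59)  [q = 29: ≢ 1 ✓]
Every test exponent gives a nontrivial residue, hence 38 generates the full group.

Yes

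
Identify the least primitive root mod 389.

φ(389) = 389 − 1 = 388 = 2^2 · 97.
Test candidates g = 2, 3, … against the prime factors q ∈ {2, 97} of φ(389): g is a generator iff g^(388/q) ≢ 1 for every such q.
g = 2: 2^194 ≡ 388; 2^4 ≡ 16 — none is 1, so 2 is a primitive root.
The smallest primitive root modulo 389 is 2.

2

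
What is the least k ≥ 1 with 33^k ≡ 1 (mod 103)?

51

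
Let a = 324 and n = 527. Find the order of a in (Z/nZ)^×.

The order of 324 must divide φ(527) = φ(17·31) = (17−1)·(31−1) = 16·30 = 480 = 2^5 · 3 · 5.
Divisors of 480: 1, 2, 3, 4, 5, 6, 8, 10, 12, 15, 16, 20, 24, 30, 32, 40, 48, 60, 80, 96, 120, 160, 240, 480.
Test each divisor d:
324^1 ≡ 324 (mod 527)
324^2 ≡ 103 (mod 527)
324^3 ≡ 171 (mod 527)
324^4 ≡ 69 (mod 527)
324^5 ≡ 222 (mod 527)
324^6 ≡ 256 (mod 527)
324^8 ≡ 18 (mod 527)
324^10 ≡ 273 (mod 527)
324^12 ≡ 188 (mod 527)
324^15 ≡ 1 (mod 527) ✓
Therefore the multiplicative order of 324 modulo 527 is 15.

15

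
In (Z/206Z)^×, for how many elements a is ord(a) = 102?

φ(206) = φ(2)·φ(103) = 1·102 = 102 = 2 · 3 · 17.
In a cyclic group of order 102, there are φ(d) elements of order d for each divisor d of 102, and zero for non-divisors.
102 = 2 · 3 · 17 divides 102, and φ(102) = 32.

32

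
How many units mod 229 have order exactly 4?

2

φ(229) = 229 − 1 = 228 = 2^2 · 3 · 19.
(Z/229Z)^× is cyclic (|G| = 228); a cyclic group of order m has exactly φ(d) elements of each order d | m, and none otherwise.
4 = 2^2 divides 228, and φ(4) = 2.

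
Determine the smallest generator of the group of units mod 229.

φ(229) = 229 − 1 = 228 = 2^2 · 3 · 19.
Test candidates g = 2, 3, … against the prime factors q ∈ {2, 3, 19} of φ(229): g is a generator iff g^(228/q) ≢ 1 for every such q.
g = 2: 2^114 ≡ 228; 2^76 ≡ 1 — hits 1, so not a primitive root.
g = 3: 3^114 ≡ 1 — hits 1, so not a primitive root.
g = 4: 4^114 ≡ 1 — hits 1, so not a primitive root.
g = 5: 5^114 ≡ 1 — hits 1, so not a primitive root.
g = 6: 6^114 ≡ 228; 6^76 ≡ 134; 6^12 ≡ 165 — none is 1, so 6 is a primitive root.
The smallest primitive root modulo 229 is 6.

6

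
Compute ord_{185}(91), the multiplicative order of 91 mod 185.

36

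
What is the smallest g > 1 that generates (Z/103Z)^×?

φ(103) = 103 − 1 = 102 = 2 · 3 · 17.
g is a primitive root iff g^(102/q) ≢ 1 (mod 103) for each prime q ∈ {2, 3, 17}.
g = 2: 2^51 ≡ 1 — hits 1, so not a primitive root.
g = 3: 3^51 ≡ 102; 3^34 ≡ 1 — hits 1, so not a primitive root.
g = 4: 4^51 ≡ 1 — hits 1, so not a primitive root.
g = 5: 5^51 ≡ 102; 5^34 ≡ 56; 5^6 ≡ 72 — none is 1, so 5 is a primitive root.
So 5 is the smallest generator of (Z/103Z)^×.

5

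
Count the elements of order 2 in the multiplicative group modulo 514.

1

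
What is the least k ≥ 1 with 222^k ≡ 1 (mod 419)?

By Lagrange's theorem, ord_419(222) divides φ(419) = 419 − 1 = 418 = 2 · 11 · 19.
Divisors of 418: 1, 2, 11, 19, 22, 38, 209, 418.
Compute 222^d (mod 419) for the divisors d until we hit 1:
222^1 ≡ 222 (mod 419)
222^2 ≡ 261 (mod 419)
222^11 ≡ 171 (mod 419)
222^19 ≡ 317 (mod 419)
222^22 ≡ 330 (mod 419)
222^38 ≡ 348 (mod 419)
222^209 ≡ 418 (mod 419)
222^418 ≡ 1 (mod 419) ✓
So ord_419(222) = 418.

418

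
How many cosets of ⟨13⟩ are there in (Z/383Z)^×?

1

By Lagrange's theorem, ord_383(13) divides φ(383) = 383 − 1 = 382 = 2 · 191.
Divisors of 382: 1, 2, 191, 382.
Check 13^d mod 383 for each divisor in increasing order:
13^1 ≡ 13 (mod 383)
13^2 ≡ 169 (mod 383)
13^191 ≡ 382 (mod 383)
13^382 ≡ 1 (mod 383) ✓
The order of 13 is 382, so the subgroup it generates has 382 elements.
The index is φ(383) / ord(13) = 382 / 382 = 1.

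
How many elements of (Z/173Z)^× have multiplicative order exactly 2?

1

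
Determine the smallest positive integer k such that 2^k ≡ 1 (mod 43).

14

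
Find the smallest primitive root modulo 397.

5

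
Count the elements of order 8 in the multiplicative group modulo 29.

0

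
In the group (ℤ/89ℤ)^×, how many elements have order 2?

φ(89) = 89 − 1 = 88 = 2^3 · 11.
Since (Z/89Z)^× is cyclic of order 88, the number of elements of order d is φ(d) when d | 88 and 0 otherwise.
2 | 88, and φ(2) = 2 − 1 = 1.

1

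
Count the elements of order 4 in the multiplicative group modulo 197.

2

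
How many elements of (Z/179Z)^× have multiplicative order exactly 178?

φ(179) = 179 − 1 = 178 = 2 · 89.
(Z/179Z)^× is cyclic (|G| = 178); a cyclic group of order m has exactly φ(d) elements of each order d | m, and none otherwise.
178 = 2 · 89 divides 178, and φ(178) = 88.

88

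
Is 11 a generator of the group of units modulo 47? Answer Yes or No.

Yes

φ(47) = 47 − 1 = 46 = 2 · 23.
Test 11^(46/q) mod 47 for each prime factor q of 46:
11^23 ≡ 46 (mod 47)  [q = 2: ≢ 1 ✓]
11^2 ≡ 27 (mod 47)  [q = 23: ≢ 1 ✓]
Every test exponent gives a nontrivial residue, hence 11 generates the full group.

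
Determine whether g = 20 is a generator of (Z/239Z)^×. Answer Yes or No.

No

φ(239) = 239 − 1 = 238 = 2 · 7 · 17.
20 is a primitive root mod 239 iff 20^(φ(239)/q) ≢ 1 for every prime q | φ(239), i.e. q ∈ {2, 7, 17}.
20^119 ≡ 1 (mod 239)  [q = 2: ≡ 1 ✗]
20^34 ≡ 44 (mod 239)  [q = 7: ≢ 1 ✓]
20^14 ≡ 132 (mod 239)  [q = 17: ≢ 1 ✓]
20^119 ≡ 1 shows ord(20) | 119, strictly less than φ(239); not a primitive root.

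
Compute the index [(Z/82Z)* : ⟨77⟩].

ord(77) | φ(82) = φ(2)·φ(41) = 1·40 = 40 = 2^3 · 5.
Divisors of 40: 1, 2, 4, 5, 8, 10, 20, 40.
Test each divisor d:
77^1 ≡ 77
77^2 ≡ 25
77^4 ≡ 51
77^5 ≡ 73
77^8 ≡ 59
77^10 ≡ 81
77^20 ≡ 1
So ord_82(77) = 20, hence |⟨77⟩| = 20.
The index is φ(82) / ord(77) = 40 / 20 = 2.

2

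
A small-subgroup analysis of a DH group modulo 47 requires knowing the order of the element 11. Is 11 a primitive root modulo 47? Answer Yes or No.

Yes

φ(47) = 47 − 1 = 46 = 2 · 23.
11 is a primitive root mod 47 iff 11^(φ(47)/q) ≢ 1 for every prime q | φ(47), i.e. q ∈ {2, 23}.
11^23 ≡ 46 (mod 47)  [q = 2: ≢ 1 ✓]
11^2 ≡ 27 (mod 47)  [q = 23: ≢ 1 ✓]
None equal 1, so ord_47(11) = 46: 11 is a primitive root.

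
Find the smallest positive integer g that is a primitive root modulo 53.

2

φ(53) = 53 − 1 = 52 = 2^2 · 13.
Test candidates g = 2, 3, … against the prime factors q ∈ {2, 13} of φ(53): g is a generator iff g^(52/q) ≢ 1 for every such q.
g = 2: 2^26 ≡ 52; 2^4 ≡ 16 — none is 1, so 2 is a primitive root.
Hence the least primitive root of 53 is 2.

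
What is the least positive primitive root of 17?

3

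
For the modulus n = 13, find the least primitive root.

2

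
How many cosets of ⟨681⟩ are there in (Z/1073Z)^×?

4

Since 681 ∈ (Z/1073Z)^×, its order divides φ(1073) = φ(29·37) = (29−1)·(37−1) = 28·36 = 1008 = 2^4 · 3^2 · 7.
Divisors of 1008: 1, 2, 3, 4, 6, 7, 8, 9, 12, 14, 16, 18, 21, 24, 28, 36, 42, 48, 56, 63, 72, 84, 112, 126, 144, 168, 252, 336, 504, 1008.
Test each divisor d:
681^1 ≡ 681
681^2 ≡ 225
681^3 ≡ 859
681^4 ≡ 194
681^6 ≡ 730
681^7 ≡ 331
681^8 ≡ 81
681^9 ≡ 438
681^12 ≡ 692
681^14 ≡ 115
681^16 ≡ 123
681^18 ≡ 850
681^21 ≡ 510
681^24 ≡ 306
681^28 ≡ 349
681^36 ≡ 371
681^42 ≡ 434
681^48 ≡ 285
681^56 ≡ 552
681^63 ≡ 302
681^72 ≡ 297
681^84 ≡ 581
681^112 ≡ 1045
681^126 ≡ 1072
681^144 ≡ 223
681^168 ≡ 639
681^252 ≡ 1
So ord_1073(681) = 252, hence |⟨681⟩| = 252.
Index = |(Z/1073Z)^×| / |⟨681⟩| = 1008 / 252 = 4.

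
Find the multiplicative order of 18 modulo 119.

By Lagrange's theorem, ord_119(18) divides φ(119) = φ(7·17) = (7−1)·(17−1) = 6·16 = 96 = 2^5 · 3.
Divisors of 96: 1, 2, 3, 4, 6, 8, 12, 16, 24, 32, 48, 96.
Test each divisor d:
18^1 ≡ 18 (mod 119)
18^2 ≡ 86 (mod 119)
18^3 ≡ 1 (mod 119) ✓
So ord_119(18) = 3.

3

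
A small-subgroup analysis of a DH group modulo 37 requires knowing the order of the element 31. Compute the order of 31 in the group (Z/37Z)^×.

4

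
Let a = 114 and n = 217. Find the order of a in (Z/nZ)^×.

ord(114) | φ(217) = φ(7·31) = (7−1)·(31−1) = 6·30 = 180 = 2^2 · 3^2 · 5.
Divisors of 180: 1, 2, 3, 4, 5, 6, 9, 10, 12, 15, 18, 20, 30, 36, 45, 60, 90, 180.
Check 114^d mod 217 for each divisor in increasing order:
114^1 ≡ 114 (mod 217)
114^2 ≡ 193 (mod 217)
114^3 ≡ 85 (mod 217)
114^4 ≡ 142 (mod 217)
114^5 ≡ 130 (mod 217)
114^6 ≡ 64 (mod 217)
114^9 ≡ 15 (mod 217)
114^10 ≡ 191 (mod 217)
114^12 ≡ 190 (mod 217)
114^15 ≡ 92 (mod 217)
114^18 ≡ 8 (mod 217)
114^20 ≡ 25 (mod 217)
114^30 ≡ 1 (mod 217) ✓
Hence ord(114) = 30.

30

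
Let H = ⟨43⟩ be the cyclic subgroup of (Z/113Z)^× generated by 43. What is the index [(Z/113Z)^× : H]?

1

By Lagrange's theorem, ord_113(43) divides φ(113) = 113 − 1 = 112 = 2^4 · 7.
Divisors of 112: 1, 2, 4, 7, 8, 14, 16, 28, 56, 112.
Compute 43^d (mod 113) for the divisors d until we hit 1:
43^1 ≡ 43 (mod 113)
43^2 ≡ 41 (mod 113)
43^4 ≡ 99 (mod 113)
43^7 ≡ 65 (mod 113)
43^8 ≡ 83 (mod 113)
43^14 ≡ 44 (mod 113)
43^16 ≡ 109 (mod 113)
43^28 ≡ 15 (mod 113)
43^56 ≡ 112 (mod 113)
43^112 ≡ 1 (mod 113) ✓
Thus |⟨43⟩| = ord(43) = 112.
[(Z/113Z)^× : ⟨43⟩] = 112/112 = 1.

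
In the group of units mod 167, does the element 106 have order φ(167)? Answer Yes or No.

Yes

φ(167) = 167 − 1 = 166 = 2 · 83.
Test 106^(166/q) mod 167 for each prime factor q of 166:
106^83 ≡ 166 (mod 167)  [q = 2: ≢ 1 ✓]
106^2 ≡ 47 (mod 167)  [q = 83: ≢ 1 ✓]
None equal 1, so ord_167(106) = 166: 106 is a primitive root.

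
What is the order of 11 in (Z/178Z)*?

The order of 11 must divide φ(178) = φ(2)·φ(89) = 1·88 = 88 = 2^3 · 11.
Divisors of 88: 1, 2, 4, 8, 11, 22, 44, 88.
Evaluate successive powers at the divisors of 88:
11^1 ≡ 11 (mod 178)
11^2 ≡ 121 (mod 178)
11^4 ≡ 45 (mod 178)
11^8 ≡ 67 (mod 178)
11^11 ≡ 177 (mod 178)
11^22 ≡ 1 (mod 178) ✓
Hence ord(11) = 22.

22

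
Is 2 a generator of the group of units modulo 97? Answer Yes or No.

No

φ(97) = 97 − 1 = 96 = 2^5 · 3.
It suffices to check that the order of 2 is not a proper divisor of 96: compute 2^(96/q) for q ∈ {2, 3}.
2^48 ≡ 1 (mod 97)  [q = 2: ≡ 1 ✗]
2^32 ≡ 35 (mod 97)  [q = 3: ≢ 1 ✓]
2^48 ≡ 1 shows ord(2) | 48, strictly less than φ(97); not a primitive root.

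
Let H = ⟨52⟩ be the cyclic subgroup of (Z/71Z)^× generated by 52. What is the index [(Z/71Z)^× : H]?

1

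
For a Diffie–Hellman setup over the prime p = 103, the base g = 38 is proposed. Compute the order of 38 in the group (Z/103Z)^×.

Since 38 ∈ (Z/103Z)^×, its order divides φ(103) = 103 − 1 = 102 = 2 · 3 · 17.
Divisors of 102: 1, 2, 3, 6, 17, 34, 51, 102.
Compute 38^d (mod 103) for the divisors d until we hit 1:
38^1 ≡ 38
38^2 ≡ 2
38^3 ≡ 76
38^6 ≡ 8
38^17 ≡ 46
38^34 ≡ 56
38^51 ≡ 1
So ord_103(38) = 51.

51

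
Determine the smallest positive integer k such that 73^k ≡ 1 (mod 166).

By Lagrange's theorem, ord_166(73) divides φ(166) = φ(2)·φ(83) = 1·82 = 82 = 2 · 41.
Divisors of 82: 1, 2, 41, 82.
Compute 73^d (mod 166) for the divisors d until we hit 1:
73^1 ≡ 73 (mod 166)
73^2 ≡ 17 (mod 166)
73^41 ≡ 165 (mod 166)
73^82 ≡ 1 (mod 166) ✓
Hence ord(73) = 82.

82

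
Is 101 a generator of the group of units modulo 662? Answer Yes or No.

φ(662) = φ(2)·φ(331) = 1·330 = 330 = 2 · 3 · 5 · 11.
An element g generates (Z/662Z)^× iff g^(330/q) ≢ 1 (mod 662) for each prime q ∈ {2, 3, 5, 11}.
101^165 ≡ 661 (mod 662)  [q = 2: ≢ 1 ✓]
101^110 ≡ 299 (mod 662)  [q = 3: ≢ 1 ✓]
101^66 ≡ 455 (mod 662)  [q = 5: ≢ 1 ✓]
101^30 ≡ 85 (mod 662)  [q = 11: ≢ 1 ✓]
Every test exponent gives a nontrivial residue, hence 101 generates the full group.

Yes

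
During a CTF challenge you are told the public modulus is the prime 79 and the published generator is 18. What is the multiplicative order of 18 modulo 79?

13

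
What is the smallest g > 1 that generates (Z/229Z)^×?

6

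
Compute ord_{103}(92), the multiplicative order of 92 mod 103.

ord(92) | φ(103) = 103 − 1 = 102 = 2 · 3 · 17.
Divisors of 102: 1, 2, 3, 6, 17, 34, 51, 102.
Compute 92^d (mod 103) for the divisors d until we hit 1:
92^1 ≡ 92
92^2 ≡ 18
92^3 ≡ 8
92^6 ≡ 64
92^17 ≡ 46
92^34 ≡ 56
92^51 ≡ 1
Hence ord(92) = 51.

51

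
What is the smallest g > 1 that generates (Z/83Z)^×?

φ(83) = 83 − 1 = 82 = 2 · 41.
Test candidates g = 2, 3, … against the prime factors q ∈ {2, 41} of φ(83): g is a generator iff g^(82/q) ≢ 1 for every such q.
g = 2: 2^41 ≡ 82; 2^2 ≡ 4 — none is 1, so 2 is a primitive root.
Hence the least primitive root of 83 is 2.

2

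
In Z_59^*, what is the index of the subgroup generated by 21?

ord(21) | φ(59) = 59 − 1 = 58 = 2 · 29.
Divisors of 58: 1, 2, 29, 58.
Check 21^d mod 59 for each divisor in increasing order:
21^1 ≡ 21
21^2 ≡ 28
21^29 ≡ 1
Thus |⟨21⟩| = ord(21) = 29.
The index is φ(59) / ord(21) = 58 / 29 = 2.

2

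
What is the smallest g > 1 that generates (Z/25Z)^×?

2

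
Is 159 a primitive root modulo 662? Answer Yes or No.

φ(662) = φ(2)·φ(331) = 1·330 = 330 = 2 · 3 · 5 · 11.
An element g generates (Z/662Z)^× iff g^(330/q) ≢ 1 (mod 662) for each prime q ∈ {2, 3, 5, 11}.
159^165 ≡ 661 (mod 662)  [q = 2: ≢ 1 ✓]
159^110 ≡ 1 (mod 662)  [q = 3: ≡ 1 ✗]
159^66 ≡ 481 (mod 662)  [q = 5: ≢ 1 ✓]
159^30 ≡ 411 (mod 662)  [q = 11: ≢ 1 ✓]
159^110 ≡ 1 shows ord(159) | 110, strictly less than φ(662); not a primitive root.

No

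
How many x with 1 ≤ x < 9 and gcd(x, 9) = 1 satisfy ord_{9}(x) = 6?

2

φ(9) = φ(3^2) = 3·(3−1) = 6 = 2 · 3.
Since (Z/9Z)^× is cyclic of order 6, the number of elements of order d is φ(d) when d | 6 and 0 otherwise.
6 = 2 · 3 divides 6, and φ(6) = 2.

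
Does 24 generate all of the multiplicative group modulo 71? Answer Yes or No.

No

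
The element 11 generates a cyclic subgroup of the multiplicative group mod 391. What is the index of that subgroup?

2

ord(11) | φ(391) = φ(17·23) = (17−1)·(23−1) = 16·22 = 352 = 2^5 · 11.
Divisors of 352: 1, 2, 4, 8, 11, 16, 22, 32, 44, 88, 176, 352.
Test each divisor d:
11^1 ≡ 11
11^2 ≡ 121
11^4 ≡ 174
11^8 ≡ 169
11^11 ≡ 114
11^16 ≡ 18
11^22 ≡ 93
11^32 ≡ 324
11^44 ≡ 47
11^88 ≡ 254
11^176 ≡ 1
The order of 11 is 176, so the subgroup it generates has 176 elements.
[(Z/391Z)^× : ⟨11⟩] = 352/176 = 2.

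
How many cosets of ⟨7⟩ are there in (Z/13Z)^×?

1

The order of 7 must divide φ(13) = 13 − 1 = 12 = 2^2 · 3.
Divisors of 12: 1, 2, 3, 4, 6, 12.
Check 7^d mod 13 for each divisor in increasing order:
7^1 ≡ 7
7^2 ≡ 10
7^3 ≡ 5
7^4 ≡ 9
7^6 ≡ 12
7^12 ≡ 1
So ord_13(7) = 12, hence |⟨7⟩| = 12.
[(Z/13Z)^× : ⟨7⟩] = 12/12 = 1.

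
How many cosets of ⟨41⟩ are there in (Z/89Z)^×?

1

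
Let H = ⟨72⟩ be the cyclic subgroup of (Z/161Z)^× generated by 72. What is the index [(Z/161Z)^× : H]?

The order of 72 must divide φ(161) = φ(7·23) = (7−1)·(23−1) = 6·22 = 132 = 2^2 · 3 · 11.
Divisors of 132: 1, 2, 3, 4, 6, 11, 12, 22, 33, 44, 66, 132.
Evaluate successive powers at the divisors of 132:
72^1 ≡ 72 (mod 161)
72^2 ≡ 32 (mod 161)
72^3 ≡ 50 (mod 161)
72^4 ≡ 58 (mod 161)
72^6 ≡ 85 (mod 161)
72^11 ≡ 116 (mod 161)
72^12 ≡ 141 (mod 161)
72^22 ≡ 93 (mod 161)
72^33 ≡ 1 (mod 161) ✓
So ord_161(72) = 33, hence |⟨72⟩| = 33.
The index is φ(161) / ord(72) = 132 / 33 = 4.

4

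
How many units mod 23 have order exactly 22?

φ(23) = 23 − 1 = 22 = 2 · 11.
(Z/23Z)^× is cyclic (|G| = 22); a cyclic group of order m has exactly φ(d) elements of each order d | m, and none otherwise.
22 = 2 · 11 divides 22, and φ(22) = 10.

10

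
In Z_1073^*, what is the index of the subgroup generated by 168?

4

The order of 168 must divide φ(1073) = φ(29·37) = (29−1)·(37−1) = 28·36 = 1008 = 2^4 · 3^2 · 7.
Divisors of 1008: 1, 2, 3, 4, 6, 7, 8, 9, 12, 14, 16, 18, 21, 24, 28, 36, 42, 48, 56, 63, 72, 84, 112, 126, 144, 168, 252, 336, 504, 1008.
Test each divisor d:
168^1 ≡ 168
168^2 ≡ 326
168^3 ≡ 45
168^4 ≡ 49
168^6 ≡ 952
168^7 ≡ 59
168^8 ≡ 255
168^9 ≡ 993
168^12 ≡ 692
168^14 ≡ 262
168^16 ≡ 645
168^18 ≡ 1035
168^21 ≡ 436
168^24 ≡ 306
168^28 ≡ 1045
168^36 ≡ 371
168^42 ≡ 175
168^48 ≡ 285
168^56 ≡ 784
168^63 ≡ 117
168^72 ≡ 297
168^84 ≡ 581
168^112 ≡ 900
168^126 ≡ 813
168^144 ≡ 223
168^168 ≡ 639
168^252 ≡ 1
So ord_1073(168) = 252, hence |⟨168⟩| = 252.
Index = |(Z/1073Z)^×| / |⟨168⟩| = 1008 / 252 = 4.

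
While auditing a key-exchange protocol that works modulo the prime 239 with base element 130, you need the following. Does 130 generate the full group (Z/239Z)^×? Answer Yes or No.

Yes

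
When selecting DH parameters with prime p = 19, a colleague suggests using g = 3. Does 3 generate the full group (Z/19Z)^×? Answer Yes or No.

Yes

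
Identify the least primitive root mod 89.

3

φ(89) = 89 − 1 = 88 = 2^3 · 11.
Test candidates g = 2, 3, … against the prime factors q ∈ {2, 11} of φ(89): g is a generator iff g^(88/q) ≢ 1 for every such q.
g = 2: 2^44 ≡ 1 — hits 1, so not a primitive root.
g = 3: 3^44 ≡ 88; 3^8 ≡ 64 — none is 1, so 3 is a primitive root.
The smallest primitive root modulo 89 is 3.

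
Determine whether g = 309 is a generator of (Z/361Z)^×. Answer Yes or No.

No

φ(361) = φ(19^2) = 19·(19−1) = 342 = 2 · 3^2 · 19.
An element g generates (Z/361Z)^× iff g^(342/q) ≢ 1 (mod 361) for each prime q ∈ {2, 3, 19}.
309^171 ≡ 1 (mod 361)  [q = 2: ≡ 1 ✗]
309^114 ≡ 292 (mod 361)  [q = 3: ≢ 1 ✓]
309^18 ≡ 96 (mod 361)  [q = 19: ≢ 1 ✓]
309^171 ≡ 1 shows ord(309) | 171, strictly less than φ(361); not a primitive root.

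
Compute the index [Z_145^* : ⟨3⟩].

4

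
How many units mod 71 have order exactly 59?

φ(71) = 71 − 1 = 70 = 2 · 5 · 7.
Since (Z/71Z)^× is cyclic of order 70, the number of elements of order d is φ(d) when d | 70 and 0 otherwise.
Since 59 ∤ 70, the count is 0.

0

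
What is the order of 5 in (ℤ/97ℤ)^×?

The order of 5 must divide φ(97) = 97 − 1 = 96 = 2^5 · 3.
Divisors of 96: 1, 2, 3, 4, 6, 8, 12, 16, 24, 32, 48, 96.
Test each divisor d:
5^1 ≡ 5
5^2 ≡ 25
5^3 ≡ 28
5^4 ≡ 43
5^6 ≡ 8
5^8 ≡ 6
5^12 ≡ 64
5^16 ≡ 36
5^24 ≡ 22
5^32 ≡ 35
5^48 ≡ 96
5^96 ≡ 1
Hence ord(5) = 96.

96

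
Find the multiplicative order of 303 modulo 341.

30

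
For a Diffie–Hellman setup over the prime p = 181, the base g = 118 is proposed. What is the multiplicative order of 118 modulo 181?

ord(118) | φ(181) = 181 − 1 = 180 = 2^2 · 3^2 · 5.
Divisors of 180: 1, 2, 3, 4, 5, 6, 9, 10, 12, 15, 18, 20, 30, 36, 45, 60, 90, 180.
Compute 118^d (mod 181) for the divisors d until we hit 1:
118^1 ≡ 118
118^2 ≡ 168
118^3 ≡ 95
118^4 ≡ 169
118^5 ≡ 32
118^6 ≡ 156
118^9 ≡ 159
118^10 ≡ 119
118^12 ≡ 82
118^15 ≡ 7
118^18 ≡ 122
118^20 ≡ 43
118^30 ≡ 49
118^36 ≡ 42
118^45 ≡ 162
118^60 ≡ 48
118^90 ≡ 180
118^180 ≡ 1
Therefore the multiplicative order of 118 modulo 181 is 180.

180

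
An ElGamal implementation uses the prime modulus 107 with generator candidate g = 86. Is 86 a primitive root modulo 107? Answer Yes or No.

No

φ(107) = 107 − 1 = 106 = 2 · 53.
86 is a primitive root mod 107 iff 86^(φ(107)/q) ≢ 1 for every prime q | φ(107), i.e. q ∈ {2, 53}.
86^53 ≡ 1 (mod 107)  [q = 2: ≡ 1 ✗]
86^2 ≡ 13 (mod 107)  [q = 53: ≢ 1 ✓]
86^53 ≡ 1 shows ord(86) | 53, strictly less than φ(107); not a primitive root.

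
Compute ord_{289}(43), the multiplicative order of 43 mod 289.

136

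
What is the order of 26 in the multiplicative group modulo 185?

3

By Lagrange's theorem, ord_185(26) divides φ(185) = φ(5·37) = (5−1)·(37−1) = 4·36 = 144 = 2^4 · 3^2.
Divisors of 144: 1, 2, 3, 4, 6, 8, 9, 12, 16, 18, 24, 36, 48, 72, 144.
Test each divisor d:
26^1 ≡ 26
26^2 ≡ 121
26^3 ≡ 1
Therefore the multiplicative order of 26 modulo 185 is 3.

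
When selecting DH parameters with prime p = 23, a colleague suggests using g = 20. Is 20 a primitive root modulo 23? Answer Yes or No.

Yes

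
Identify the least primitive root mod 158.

3

φ(158) = φ(2)·φ(79) = 1·78 = 78 = 2 · 3 · 13.
Test candidates g = 2, 3, … against the prime factors q ∈ {2, 3, 13} of φ(158): g is a generator iff g^(78/q) ≢ 1 for every such q.
g = 2: gcd(2, 158) = 2 > 1, not a unit — skip.
g = 3: 3^39 ≡ 157; 3^26 ≡ 23; 3^6 ≡ 97 — none is 1, so 3 is a primitive root.
Hence the least primitive root of 158 is 3.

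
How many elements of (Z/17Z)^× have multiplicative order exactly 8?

φ(17) = 17 − 1 = 16 = 2^4.
(Z/17Z)^× is cyclic (|G| = 16); a cyclic group of order m has exactly φ(d) elements of each order d | m, and none otherwise.
8 = 2^3 divides 16, and φ(8) = 4.

4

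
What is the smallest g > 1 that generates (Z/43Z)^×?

φ(43) = 43 − 1 = 42 = 2 · 3 · 7.
g is a primitive root iff g^(42/q) ≢ 1 (mod 43) for each prime q ∈ {2, 3, 7}.
g = 2: 2^21 ≡ 42; 2^14 ≡ 1 — hits 1, so not a primitive root.
g = 3: 3^21 ≡ 42; 3^14 ≡ 36; 3^6 ≡ 41 — none is 1, so 3 is a primitive root.
Hence the least primitive root of 43 is 3.

3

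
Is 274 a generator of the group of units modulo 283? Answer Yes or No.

φ(283) = 283 − 1 = 282 = 2 · 3 · 47.
It suffices to check that the order of 274 is not a proper divisor of 282: compute 274^(282/q) for q ∈ {2, 3, 47}.
274^141 ≡ 282 (mod 283)  [q = 2: ≢ 1 ✓]
274^94 ≡ 44 (mod 283)  [q = 3: ≢ 1 ✓]
274^6 ≡ 250 (mod 283)  [q = 47: ≢ 1 ✓]
All checks pass, so 274 has order 282 and is a primitive root modulo 283.

Yes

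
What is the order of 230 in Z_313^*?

Since 230 ∈ (Z/313Z)^×, its order divides φ(313) = 313 − 1 = 312 = 2^3 · 3 · 13.
Divisors of 312: 1, 2, 3, 4, 6, 8, 12, 13, 24, 26, 39, 52, 78, 104, 156, 312.
Evaluate successive powers at the divisors of 312:
230^1 ≡ 230 (mod 313)
230^2 ≡ 3 (mod 313)
230^3 ≡ 64 (mod 313)
230^4 ≡ 9 (mod 313)
230^6 ≡ 27 (mod 313)
230^8 ≡ 81 (mod 313)
230^12 ≡ 103 (mod 313)
230^13 ≡ 215 (mod 313)
230^24 ≡ 280 (mod 313)
230^26 ≡ 214 (mod 313)
230^39 ≡ 312 (mod 313)
230^52 ≡ 98 (mod 313)
230^78 ≡ 1 (mod 313) ✓
Hence ord(230) = 78.

78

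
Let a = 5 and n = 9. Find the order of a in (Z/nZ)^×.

6

Since 5 ∈ (Z/9Z)^×, its order divides φ(9) = φ(3^2) = 3·(3−1) = 6 = 2 · 3.
Divisors of 6: 1, 2, 3, 6.
Evaluate successive powers at the divisors of 6:
5^1 ≡ 5
5^2 ≡ 7
5^3 ≡ 8
5^6 ≡ 1
Hence ord(5) = 6.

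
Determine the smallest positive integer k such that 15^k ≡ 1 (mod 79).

ord(15) | φ(79) = 79 − 1 = 78 = 2 · 3 · 13.
Divisors of 78: 1, 2, 3, 6, 13, 26, 39, 78.
Evaluate successive powers at the divisors of 78:
15^1 ≡ 15 (mod 79)
15^2 ≡ 67 (mod 79)
15^3 ≡ 57 (mod 79)
15^6 ≡ 10 (mod 79)
15^13 ≡ 78 (mod 79)
15^26 ≡ 1 (mod 79) ✓
Therefore the multiplicative order of 15 modulo 79 is 26.

26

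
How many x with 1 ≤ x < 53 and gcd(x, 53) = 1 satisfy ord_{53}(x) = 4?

2

φ(53) = 53 − 1 = 52 = 2^2 · 13.
Since (Z/53Z)^× is cyclic of order 52, the number of elements of order d is φ(d) when d | 52 and 0 otherwise.
4 = 2^2 divides 52, and φ(4) = 2.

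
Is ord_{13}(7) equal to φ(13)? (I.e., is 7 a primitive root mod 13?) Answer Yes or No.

Yes

φ(13) = 13 − 1 = 12 = 2^2 · 3.
7 is a primitive root mod 13 iff 7^(φ(13)/q) ≢ 1 for every prime q | φ(13), i.e. q ∈ {2, 3}.
7^6 ≡ 12 (mod 13)  [q = 2: ≢ 1 ✓]
7^4 ≡ 9 (mod 13)  [q = 3: ≢ 1 ✓]
All checks pass, so 7 has order 12 and is a primitive root modulo 13.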